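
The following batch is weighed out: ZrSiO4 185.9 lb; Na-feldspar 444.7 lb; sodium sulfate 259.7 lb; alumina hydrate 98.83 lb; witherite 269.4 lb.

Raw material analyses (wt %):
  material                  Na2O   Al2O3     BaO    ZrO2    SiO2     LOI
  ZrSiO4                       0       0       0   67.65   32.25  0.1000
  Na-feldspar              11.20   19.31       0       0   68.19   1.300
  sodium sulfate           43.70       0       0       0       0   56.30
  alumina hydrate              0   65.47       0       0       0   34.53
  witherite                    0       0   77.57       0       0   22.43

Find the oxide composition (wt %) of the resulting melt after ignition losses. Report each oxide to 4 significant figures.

Glass mass = 1012 lb (batch 1259 − LOI 246.7).
Composition: Na2O 16.14%, Al2O3 14.88%, BaO 20.65%, ZrO2 12.43%, SiO2 35.90%

The intermediate values are shown (rounded to four significant figures) when written out. All arithmetic keeps full float precision throughout — every reported number is rounded just once; the derived quantities, which include glass mass, the totals, five oxide percentages, ignition loss, the yield, are computed in full float precision, precisely as stated by problem or answer, from the weighed amounts for 1012 lb of glass.
Oxide masses out of the charge:
  Na2O: 444.7·0.1120 + 259.7·0.4370 = 163.3 lb
  Al2O3: 444.7·0.1931 + 98.83·0.6547 = 150.6 lb
  BaO: 269.4·0.7757 = 209.0 lb
  ZrO2: 185.9·0.6765 = 125.8 lb
  SiO2: 185.9·0.3225 + 444.7·0.6819 = 363.2 lb
LOI: 185.9·0.001000 + 444.7·0.01300 + 259.7·0.5630 + 98.83·0.3453 + 269.4·0.2243 = 246.7 lb
Resulting glass, batch − LOI: 1259 − 246.7 = 1012 lb (matching Σ of the oxides)
percent share: oxide ÷ glass, ×100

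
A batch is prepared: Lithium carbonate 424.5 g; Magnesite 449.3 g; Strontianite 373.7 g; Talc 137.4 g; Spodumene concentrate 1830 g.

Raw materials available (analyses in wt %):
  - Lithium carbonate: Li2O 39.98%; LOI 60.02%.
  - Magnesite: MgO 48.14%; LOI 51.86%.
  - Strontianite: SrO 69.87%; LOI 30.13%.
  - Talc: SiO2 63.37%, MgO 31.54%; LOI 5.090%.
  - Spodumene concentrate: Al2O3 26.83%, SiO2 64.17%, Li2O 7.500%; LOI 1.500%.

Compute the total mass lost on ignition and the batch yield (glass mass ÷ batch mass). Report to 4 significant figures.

LOI loss = 634.8 g; glass = 2580 g; yield = 80.25%

All arithmetic maintains full precision throughout — in-progress results appear (rounded to four significant digits) within the worked lines. Each reported value is rounded exactly once. All derived quantities (ignition loss, the totals, the yield, five oxide percentages, glass mass) are re-derived in exact precision using the weight values for 2580 g of glass as given in question or answer.
Material-by-material LOI:
  Lithium carbonate: 424.5 × 0.6002 = 254.8 g
  Magnesite: 449.3 × 0.5186 = 233.0 g
  Strontianite: 373.7 × 0.3013 = 112.6 g
  Talc: 137.4 × 0.05090 = 6.994 g
  Spodumene concentrate: 1830 × 0.01500 = 27.45 g
Total LOI = 634.8 g
Glass = batch − LOI = 3215 − 634.8 = 2580 g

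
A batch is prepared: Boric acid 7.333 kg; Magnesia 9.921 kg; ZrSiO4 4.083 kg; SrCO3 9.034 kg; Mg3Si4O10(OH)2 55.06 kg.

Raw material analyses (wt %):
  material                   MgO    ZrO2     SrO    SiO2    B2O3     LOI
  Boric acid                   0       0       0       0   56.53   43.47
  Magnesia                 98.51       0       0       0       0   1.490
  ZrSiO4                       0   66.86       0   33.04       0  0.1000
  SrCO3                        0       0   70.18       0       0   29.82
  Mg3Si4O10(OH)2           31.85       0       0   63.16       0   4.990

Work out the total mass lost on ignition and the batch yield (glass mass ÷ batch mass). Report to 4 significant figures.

LOI loss = 8.781 kg; glass = 76.65 kg; yield = 89.72%

In-progress results are printed (rounded to 4 significant figures) as written. All arithmetic keeps full precision at each step; every reported result is rounded once only. All derived quantities are re-derived from the weighed amounts at 76.65 kg of glass in full float precision (LOI, the totals, five oxide percentages, glass mass, yield), as given in question or answer.
Per-material ignition loss:
  Boric acid: 7.333 × 0.4347 = 3.188 kg
  Magnesia: 9.921 × 0.01490 = 0.1478 kg
  ZrSiO4: 4.083 × 0.001000 = 0.004083 kg
  SrCO3: 9.034 × 0.2982 = 2.694 kg
  Mg3Si4O10(OH)2: 55.06 × 0.04990 = 2.747 kg
Total LOI = 8.781 kg
Glass = batch − LOI = 85.43 − 8.781 = 76.65 kg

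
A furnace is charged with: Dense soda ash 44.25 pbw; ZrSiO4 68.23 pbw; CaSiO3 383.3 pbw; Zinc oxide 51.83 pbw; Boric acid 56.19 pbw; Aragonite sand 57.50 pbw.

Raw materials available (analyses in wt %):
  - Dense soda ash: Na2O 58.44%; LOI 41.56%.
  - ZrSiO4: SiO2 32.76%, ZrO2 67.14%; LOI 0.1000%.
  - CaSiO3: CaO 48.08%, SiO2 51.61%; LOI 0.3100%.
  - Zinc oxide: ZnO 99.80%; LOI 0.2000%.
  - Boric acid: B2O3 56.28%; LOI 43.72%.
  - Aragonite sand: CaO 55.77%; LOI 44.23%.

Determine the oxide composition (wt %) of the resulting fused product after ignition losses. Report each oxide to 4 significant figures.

Glass mass = 591.6 pbw (batch 661.3 − LOI 69.75).
Composition: CaO 36.57%, SiO2 37.22%, Na2O 4.372%, B2O3 5.346%, ZnO 8.744%, ZrO2 7.744%

Intermediates appear rounded to 4 significant digits between the steps. Each numeric step keeps full precision end to end. Each reported result takes just one rounding — derived quantities (six oxide percentages, net glass mass, yield, LOI, totals) are carried from the batch weights at 591.6 pbw of glass at full precision as quoted within the problem or the answer.
Oxide-by-oxide delivered mass:
  CaO: 383.3·0.4808 + 57.50·0.5577 = 216.4 pbw
  SiO2: 68.23·0.3276 + 383.3·0.5161 = 220.2 pbw
  Na2O: 44.25·0.5844 = 25.86 pbw
  B2O3: 56.19·0.5628 = 31.62 pbw
  ZnO: 51.83·0.9980 = 51.73 pbw
  ZrO2: 68.23·0.6714 = 45.81 pbw
LOI: 44.25·0.4156 + 68.23·0.001000 + 383.3·0.003100 + 51.83·0.002000 + 56.19·0.4372 + 57.50·0.4423 = 69.75 pbw
Glass mass = batch − LOI = 661.3 − 69.75 = 591.6 pbw (= the summed oxide contributions)
wt % = oxide mass / glass mass × 100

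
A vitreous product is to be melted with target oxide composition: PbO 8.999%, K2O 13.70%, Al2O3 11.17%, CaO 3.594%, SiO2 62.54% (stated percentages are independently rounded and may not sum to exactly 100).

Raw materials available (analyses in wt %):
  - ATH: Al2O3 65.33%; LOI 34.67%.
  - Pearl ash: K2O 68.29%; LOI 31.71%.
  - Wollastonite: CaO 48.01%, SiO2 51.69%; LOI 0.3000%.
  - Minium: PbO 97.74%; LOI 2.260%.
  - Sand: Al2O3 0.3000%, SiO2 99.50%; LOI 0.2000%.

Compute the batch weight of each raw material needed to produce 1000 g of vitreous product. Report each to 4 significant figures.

Intermediates appear rounded to 4 significant figures at each printed step; the whole derivation maintains exact precision from first step to last. Each reported figure takes just one rounding; the derived quantities (totals, five oxide percentages, ignition loss, yield, net glass mass) are rebuilt at full float precision from the weighed amounts for 1000 g of glass precisely as stated by the problem or answer text.
Oxide mass targets, per 1000 g vitreous product:
  PbO: 8.999% × 1000 = 89.99 g
  K2O: 13.70% × 1000 = 137.0 g
  Al2O3: 11.17% × 1000 = 111.7 g
  CaO: 3.594% × 1000 = 35.94 g
  SiO2: 62.54% × 1000 = 625.4 g
Per-oxide balance check per the reported batch figures, per the basis as stated (sums match the target masses modulo rounding of the values):
  PbO: 92.07·0.9774 = 89.99 g (target 89.99 g)
  K2O: 200.6·0.6829 = 137.0 g (target 137.0 g)
  Al2O3: 168.3·0.6533 + 589.7·0.003000 = 111.7 g (target 111.7 g)
  CaO: 74.86·0.4801 = 35.94 g (target 35.94 g)
  SiO2: 74.86·0.5169 + 589.7·0.9950 = 625.4 g (target 625.4 g)
Glass-mass sanity pass: the batch minus its LOI: 1000 g (the targets, summed, come to 1000 g; versus the stated basis of 1000 g — any gap is answer rounding).
Total batch = Σ batch = 1126 g; LOI loss = Σ batch·LOI = 125.4 g; the yield ratio, glass ÷ batch: 88.85%.

Batch per 1000 g vitreous product:
  ATH: 168.3 g
  Pearl ash: 200.6 g
  Wollastonite: 74.86 g
  Minium: 92.07 g
  Sand: 589.7 g
Total batch = 1126 g; LOI loss = 125.4 g; yield = 88.85%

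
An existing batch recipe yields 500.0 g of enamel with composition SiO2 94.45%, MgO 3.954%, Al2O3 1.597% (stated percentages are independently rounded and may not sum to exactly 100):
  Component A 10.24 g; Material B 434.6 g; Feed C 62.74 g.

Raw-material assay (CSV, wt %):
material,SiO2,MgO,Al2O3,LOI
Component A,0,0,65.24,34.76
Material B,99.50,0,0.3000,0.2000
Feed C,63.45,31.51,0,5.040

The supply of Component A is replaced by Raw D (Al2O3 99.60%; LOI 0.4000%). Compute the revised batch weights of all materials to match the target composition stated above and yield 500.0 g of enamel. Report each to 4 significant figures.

Revised batch per 500.0 g enamel:
  Raw D: 6.708 g
  Material B: 434.6 g
  Feed C: 62.74 g
Total batch = 504.0 g; LOI loss = 4.058 g

Every computation holds exact precision from start to finish; values along the way appear with 4-significant-figure rounding between the steps — exactly one rounding lands on every reported result; all derived quantities, which include the three compositions, totals, the yield, net glass mass, LOI, are computed in full precision, as they appear in either problem or answer, from the batch weights on 500.0 g of glass.
Oxide mass targets, per 500.0 g enamel:
  SiO2: 94.45% × 500.0 = 472.2 g
  MgO: 3.954% × 500.0 = 19.77 g
  Al2O3: 1.597% × 500.0 = 7.985 g
Mass-balance tally per oxide given the weights on record, under the basis named above (sum by sum, the targets are met exact up to rounding of places):
  SiO2: 434.6·0.9950 + 62.74·0.6345 = 472.2 g (target 472.2 g)
  MgO: 62.74·0.3151 = 19.77 g (target 19.77 g)
  Al2O3: 6.708·0.9960 + 434.6·0.003000 = 7.985 g (target 7.985 g)
Mass balance on the glass: Σ batch − LOI loss = 500.0 g (oxide target masses add up to 500.0 g; basis as stated: 500.0 g — a pure rounding effect).
Total batch = Σ batch = 504.0 g; LOI loss = Σ batch·LOI = 4.058 g; yield = glass ÷ total batch = 99.19%.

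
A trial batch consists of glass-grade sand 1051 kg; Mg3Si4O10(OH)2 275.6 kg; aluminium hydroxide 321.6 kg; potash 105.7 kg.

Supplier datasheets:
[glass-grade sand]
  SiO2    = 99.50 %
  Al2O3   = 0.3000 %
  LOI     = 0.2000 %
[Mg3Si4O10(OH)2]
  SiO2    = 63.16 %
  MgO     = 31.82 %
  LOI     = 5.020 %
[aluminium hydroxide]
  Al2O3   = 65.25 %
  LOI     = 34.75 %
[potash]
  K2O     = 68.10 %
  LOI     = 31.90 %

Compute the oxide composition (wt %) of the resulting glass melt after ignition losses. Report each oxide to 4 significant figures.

The working math carries exact precision at every stage; in-progress results are shown (rounded to four significant digits) as written; each reported number is rounded only once. Derived quantities (glass mass, ignition loss, the totals, four oxide percentages, the yield) are computed in full float precision from the weighed amounts for 1592 kg of glass as set out in question or answer.
Oxide masses out of the charge:
  K2O: 105.7·0.6810 = 71.98 kg
  SiO2: 1051·0.9950 + 275.6·0.6316 = 1220 kg
  Al2O3: 1051·0.003000 + 321.6·0.6525 = 213.0 kg
  MgO: 275.6·0.3182 = 87.70 kg
LOI: 1051·0.002000 + 275.6·0.05020 + 321.6·0.3475 + 105.7·0.3190 = 161.4 kg
batch − LOI leaves glass = 1754 − 161.4 = 1592 kg (= Σ oxide masses)
percent share: oxide ÷ glass, ×100

Glass mass = 1592 kg (batch 1754 − LOI 161.4).
Composition: K2O 4.520%, SiO2 76.60%, Al2O3 13.38%, MgO 5.507%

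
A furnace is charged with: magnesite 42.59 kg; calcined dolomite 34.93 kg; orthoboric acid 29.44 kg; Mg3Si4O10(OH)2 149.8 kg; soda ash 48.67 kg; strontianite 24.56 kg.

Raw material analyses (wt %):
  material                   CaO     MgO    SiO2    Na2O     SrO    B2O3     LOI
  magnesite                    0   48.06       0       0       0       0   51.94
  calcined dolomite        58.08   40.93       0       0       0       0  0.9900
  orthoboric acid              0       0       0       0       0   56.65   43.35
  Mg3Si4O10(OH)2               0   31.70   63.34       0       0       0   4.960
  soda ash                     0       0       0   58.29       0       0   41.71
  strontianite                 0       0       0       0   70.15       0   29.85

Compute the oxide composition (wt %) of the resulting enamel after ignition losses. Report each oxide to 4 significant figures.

Mid-chain values are displayed (rounded to four significant digits) as written — the working math holds exact precision in all steps; a single rounding produces every reported result; derived quantities (ignition loss, totals, the six compositions, yield, net glass mass) are recomputed at exact precision starting from the weights for 259.7 kg of glass, as given in the question or the answer.
Delivered oxide masses:
  CaO: 34.93·0.5808 = 20.29 kg
  MgO: 42.59·0.4806 + 34.93·0.4093 + 149.8·0.3170 = 82.25 kg
  SiO2: 149.8·0.6334 = 94.88 kg
  Na2O: 48.67·0.5829 = 28.37 kg
  SrO: 24.56·0.7015 = 17.23 kg
  B2O3: 29.44·0.5665 = 16.68 kg
LOI: 42.59·0.5194 + 34.93·0.009900 + 29.44·0.4335 + 149.8·0.04960 + 48.67·0.4171 + 24.56·0.2985 = 70.29 kg
Resulting glass, batch − LOI: 330.0 − 70.29 = 259.7 kg (= the summed oxide contributions)
percent share: oxide ÷ glass, ×100

Glass mass = 259.7 kg (batch 330.0 − LOI 70.29).
Composition: CaO 7.812%, MgO 31.67%, SiO2 36.54%, Na2O 10.92%, SrO 6.634%, B2O3 6.422%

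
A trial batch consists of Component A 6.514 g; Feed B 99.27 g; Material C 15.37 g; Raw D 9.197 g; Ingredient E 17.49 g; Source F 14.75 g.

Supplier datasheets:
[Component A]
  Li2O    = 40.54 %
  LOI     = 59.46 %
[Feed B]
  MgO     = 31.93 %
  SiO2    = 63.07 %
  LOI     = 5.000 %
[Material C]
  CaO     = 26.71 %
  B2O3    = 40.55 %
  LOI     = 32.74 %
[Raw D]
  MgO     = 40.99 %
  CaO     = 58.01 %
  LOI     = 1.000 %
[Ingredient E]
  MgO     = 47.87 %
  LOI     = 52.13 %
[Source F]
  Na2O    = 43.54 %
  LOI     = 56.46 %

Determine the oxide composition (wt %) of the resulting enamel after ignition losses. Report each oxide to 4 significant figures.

Glass mass = 131.2 g (batch 162.6 − LOI 31.41).
Composition: MgO 33.42%, CaO 7.196%, Na2O 4.895%, SiO2 47.73%, Li2O 2.013%, B2O3 4.751%

All internal work carries full precision at all times. Working values appear rounded to 4 significant digits between the steps — every reported value includes exactly one rounding — derived quantities (net glass mass, the totals, the six compositions, LOI, the yield) are recomputed in full precision from the weighed amounts at 131.2 g of glass, precisely as stated by the problem or the answer.
Oxide masses out of the charge:
  MgO: 99.27·0.3193 + 9.197·0.4099 + 17.49·0.4787 = 43.84 g
  CaO: 15.37·0.2671 + 9.197·0.5801 = 9.441 g
  Na2O: 14.75·0.4354 = 6.422 g
  SiO2: 99.27·0.6307 = 62.61 g
  Li2O: 6.514·0.4054 = 2.641 g
  B2O3: 15.37·0.4055 = 6.233 g
LOI: 6.514·0.5946 + 99.27·0.05000 + 15.37·0.3274 + 9.197·0.01000 + 17.49·0.5213 + 14.75·0.5646 = 31.41 g
Glass mass = batch − LOI = 162.6 − 31.41 = 131.2 g (consistent with Σ oxide mass)
wt % = 100 × oxide mass / glass mass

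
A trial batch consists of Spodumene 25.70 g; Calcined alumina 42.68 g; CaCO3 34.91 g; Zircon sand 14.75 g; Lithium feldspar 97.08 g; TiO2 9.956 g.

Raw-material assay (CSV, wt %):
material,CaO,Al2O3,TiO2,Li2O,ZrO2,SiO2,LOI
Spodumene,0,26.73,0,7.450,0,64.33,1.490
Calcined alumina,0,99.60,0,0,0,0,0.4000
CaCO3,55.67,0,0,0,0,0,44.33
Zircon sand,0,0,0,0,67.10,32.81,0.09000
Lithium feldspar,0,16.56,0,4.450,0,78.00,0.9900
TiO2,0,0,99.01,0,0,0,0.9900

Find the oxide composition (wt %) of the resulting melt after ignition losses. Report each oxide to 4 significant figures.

Glass mass = 208.0 g (batch 225.1 − LOI 17.10).
Composition: CaO 9.345%, Al2O3 31.47%, TiO2 4.740%, Li2O 2.998%, ZrO2 4.759%, SiO2 46.69%

The intermediate values appear (rounded to four significant digits) as written — all arithmetic keeps exact precision at all times. Exactly one rounding is applied to each reported result; all derived quantities are carried at full precision (glass mass, yield, LOI, the six compositions, the totals) starting from the weights per 208.0 g of glass as they appear in the problem or answer text.
Delivered oxide masses:
  CaO: 34.91·0.5567 = 19.43 g
  Al2O3: 25.70·0.2673 + 42.68·0.9960 + 97.08·0.1656 = 65.46 g
  TiO2: 9.956·0.9901 = 9.857 g
  Li2O: 25.70·0.07450 + 97.08·0.04450 = 6.235 g
  ZrO2: 14.75·0.6710 = 9.897 g
  SiO2: 25.70·0.6433 + 14.75·0.3281 + 97.08·0.7800 = 97.09 g
LOI: 25.70·0.01490 + 42.68·0.004000 + 34.91·0.4433 + 14.75·9.000e-04 + 97.08·0.009900 + 9.956·0.009900 = 17.10 g
Glass mass = batch − LOI = 225.1 − 17.10 = 208.0 g (the oxide masses sum to this)
each oxide over glass, ×100, is wt %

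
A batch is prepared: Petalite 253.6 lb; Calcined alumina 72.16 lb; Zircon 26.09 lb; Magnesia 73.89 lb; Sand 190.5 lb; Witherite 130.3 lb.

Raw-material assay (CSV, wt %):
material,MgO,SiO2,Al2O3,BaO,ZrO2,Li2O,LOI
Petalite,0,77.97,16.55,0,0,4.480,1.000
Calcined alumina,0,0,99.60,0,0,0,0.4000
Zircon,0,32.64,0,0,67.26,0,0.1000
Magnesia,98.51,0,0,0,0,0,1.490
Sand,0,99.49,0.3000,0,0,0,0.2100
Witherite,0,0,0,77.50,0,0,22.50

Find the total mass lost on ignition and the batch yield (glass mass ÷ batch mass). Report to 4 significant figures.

LOI loss = 33.67 lb; glass = 712.9 lb; yield = 95.49%

Values along the way are shown (rounded to 4 significant figures) across the worked steps — all arithmetic carries full precision through every step; each reported result includes exactly one rounding; derived quantities are computed from the weighed amounts per 712.9 lb of glass in full float precision (the six compositions, ignition loss, glass mass, totals, the yield) as they appear in problem or answer.
Ignition loss by material:
  Petalite: 253.6 × 0.01000 = 2.536 lb
  Calcined alumina: 72.16 × 0.004000 = 0.2886 lb
  Zircon: 26.09 × 0.001000 = 0.02609 lb
  Magnesia: 73.89 × 0.01490 = 1.101 lb
  Sand: 190.5 × 0.002100 = 0.4000 lb
  Witherite: 130.3 × 0.2250 = 29.32 lb
Total LOI = 33.67 lb
Glass = batch − LOI = 746.5 − 33.67 = 712.9 lb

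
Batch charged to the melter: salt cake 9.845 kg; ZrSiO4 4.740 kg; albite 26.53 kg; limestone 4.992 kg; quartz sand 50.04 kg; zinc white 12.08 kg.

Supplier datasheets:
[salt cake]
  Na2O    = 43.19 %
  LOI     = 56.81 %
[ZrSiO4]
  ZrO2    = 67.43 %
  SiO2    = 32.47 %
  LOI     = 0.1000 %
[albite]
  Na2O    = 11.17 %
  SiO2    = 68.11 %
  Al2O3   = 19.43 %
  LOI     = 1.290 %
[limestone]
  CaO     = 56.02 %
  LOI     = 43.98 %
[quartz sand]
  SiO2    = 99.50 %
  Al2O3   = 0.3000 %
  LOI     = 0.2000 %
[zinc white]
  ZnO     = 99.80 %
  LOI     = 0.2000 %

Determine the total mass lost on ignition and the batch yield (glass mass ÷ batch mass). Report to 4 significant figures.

LOI loss = 8.260 kg; glass = 99.97 kg; yield = 92.37%

The working math keeps exact precision end to end — mid-chain values are shown rounded to 4 significant figures in the printout; every reported number is rounded just once — the derived quantities, including the yield, the totals, glass mass, ignition loss, the six compositions, are recomputed from the weighed amounts on 99.97 kg of glass at exact precision, as they appear in the problem or answer text.
Material-by-material LOI:
  salt cake: 9.845 × 0.5681 = 5.593 kg
  ZrSiO4: 4.740 × 0.001000 = 0.004740 kg
  albite: 26.53 × 0.01290 = 0.3422 kg
  limestone: 4.992 × 0.4398 = 2.195 kg
  quartz sand: 50.04 × 0.002000 = 0.1001 kg
  zinc white: 12.08 × 0.002000 = 0.02416 kg
Total LOI = 8.260 kg
Glass = batch − LOI = 108.2 − 8.260 = 99.97 kg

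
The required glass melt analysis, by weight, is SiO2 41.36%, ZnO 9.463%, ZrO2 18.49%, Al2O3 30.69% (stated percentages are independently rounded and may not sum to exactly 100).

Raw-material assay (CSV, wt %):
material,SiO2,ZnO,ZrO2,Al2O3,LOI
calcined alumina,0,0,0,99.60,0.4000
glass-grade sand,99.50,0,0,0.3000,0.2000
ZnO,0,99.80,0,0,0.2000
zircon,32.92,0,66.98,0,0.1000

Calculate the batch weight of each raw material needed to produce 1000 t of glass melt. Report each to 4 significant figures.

Working values are shown rounded to four significant figures at each printed step. All internal work keeps full float precision from first step to last; every reported result is rounded a single time — all derived quantities (the four compositions, net glass mass, the totals, LOI, the yield) are recomputed from the weighed amounts on 1000 t of glass at exact precision, exactly as shown in the problem or the answer.
Target masses of each oxide per 1000 t glass melt:
  SiO2: 41.36% × 1000 = 413.6 t
  ZnO: 9.463% × 1000 = 94.63 t
  ZrO2: 18.49% × 1000 = 184.9 t
  Al2O3: 30.69% × 1000 = 306.9 t
Balance tally, oxide-wise, on the weights just shown, against the basis in use (every target is met by its sum up to rounding of the answer):
  SiO2: 324.3·0.9950 + 276.1·0.3292 = 413.6 t (target 413.6 t)
  ZnO: 94.82·0.9980 = 94.63 t (target 94.63 t)
  ZrO2: 276.1·0.6698 = 184.9 t (target 184.9 t)
  Al2O3: 307.2·0.9960 + 324.3·0.003000 = 306.9 t (target 306.9 t)
Glass-mass bookkeeping: total batch − LOI = 1000 t (the targets, summed, come to 1000 t; against the stated basis, 1000 t — differing by rounding only).
Summing the batch: Σ batch = 1002 t; LOI loss = Σ batch·LOI = 2.343 t; yield, glass over the total, = 99.77%.

Batch per 1000 t glass melt:
  calcined alumina: 307.2 t
  glass-grade sand: 324.3 t
  ZnO: 94.82 t
  zircon: 276.1 t
Total batch = 1002 t; LOI loss = 2.343 t; yield = 99.77%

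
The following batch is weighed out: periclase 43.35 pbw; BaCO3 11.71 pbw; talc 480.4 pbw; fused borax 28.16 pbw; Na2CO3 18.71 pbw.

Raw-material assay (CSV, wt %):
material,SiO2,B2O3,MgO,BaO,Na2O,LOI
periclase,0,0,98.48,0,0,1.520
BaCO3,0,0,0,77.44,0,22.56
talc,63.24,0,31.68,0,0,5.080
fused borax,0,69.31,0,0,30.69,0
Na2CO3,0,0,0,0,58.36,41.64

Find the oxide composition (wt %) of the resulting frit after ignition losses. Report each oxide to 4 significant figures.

The whole derivation runs at full precision through the solve — working values are printed, rounded to four significant digits, within the worked lines. Each reported number sees exactly one rounding. The derived quantities, which include the five compositions, the yield, LOI, glass mass, the totals, are carried at full precision, as written in the problem or the answer, starting from the weights on 546.8 pbw of glass.
Per-oxide mass from batch:
  SiO2: 480.4·0.6324 = 303.8 pbw
  B2O3: 28.16·0.6931 = 19.52 pbw
  MgO: 43.35·0.9848 + 480.4·0.3168 = 194.9 pbw
  BaO: 11.71·0.7744 = 9.068 pbw
  Na2O: 28.16·0.3069 + 18.71·0.5836 = 19.56 pbw
LOI: 43.35·0.01520 + 11.71·0.2256 + 480.4·0.05080 + 18.71·0.4164 = 35.50 pbw
Resulting glass, batch − LOI: 582.3 − 35.50 = 546.8 pbw (the oxide masses sum to this)
percent by weight: oxide/glass ×100

Glass mass = 546.8 pbw (batch 582.3 − LOI 35.50).
Composition: SiO2 55.56%, B2O3 3.569%, MgO 35.64%, BaO 1.658%, Na2O 3.577%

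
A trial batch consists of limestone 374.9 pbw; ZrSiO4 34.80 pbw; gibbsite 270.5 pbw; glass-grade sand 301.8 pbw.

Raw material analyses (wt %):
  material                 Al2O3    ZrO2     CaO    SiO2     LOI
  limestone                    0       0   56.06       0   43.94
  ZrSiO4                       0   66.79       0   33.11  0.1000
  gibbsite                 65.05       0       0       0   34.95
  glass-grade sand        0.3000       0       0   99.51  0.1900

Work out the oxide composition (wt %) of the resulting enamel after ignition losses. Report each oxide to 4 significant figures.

Rounding to four significant figures governs every working value as displayed. The whole derivation runs at full precision all the way through. Exactly one rounding lands on each reported number — all derived quantities (the four compositions, net glass mass, totals, yield, ignition loss) are carried from the batch weights for 722.1 pbw of glass in full float precision, exactly as printed in the question or the answer.
Oxide-by-oxide delivered mass:
  Al2O3: 270.5·0.6505 + 301.8·0.003000 = 176.9 pbw
  ZrO2: 34.80·0.6679 = 23.24 pbw
  CaO: 374.9·0.5606 = 210.2 pbw
  SiO2: 34.80·0.3311 + 301.8·0.9951 = 311.8 pbw
LOI: 374.9·0.4394 + 34.80·0.001000 + 270.5·0.3495 + 301.8·0.001900 = 259.9 pbw
The glass mass, total less LOI, = 982.0 − 259.9 = 722.1 pbw (the oxide masses sum to this)
each oxide over glass, ×100, is wt %

Glass mass = 722.1 pbw (batch 982.0 − LOI 259.9).
Composition: Al2O3 24.49%, ZrO2 3.219%, CaO 29.10%, SiO2 43.18%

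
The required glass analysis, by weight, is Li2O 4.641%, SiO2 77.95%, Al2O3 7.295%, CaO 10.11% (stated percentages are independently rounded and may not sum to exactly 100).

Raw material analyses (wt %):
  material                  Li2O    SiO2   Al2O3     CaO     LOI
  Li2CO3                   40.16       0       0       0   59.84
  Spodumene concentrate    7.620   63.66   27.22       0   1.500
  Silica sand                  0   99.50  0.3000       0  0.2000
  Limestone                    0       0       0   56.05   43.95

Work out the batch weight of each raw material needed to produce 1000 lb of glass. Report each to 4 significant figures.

Batch per 1000 lb glass:
  Li2CO3: 66.00 lb
  Spodumene concentrate: 261.2 lb
  Silica sand: 616.3 lb
  Limestone: 180.4 lb
Total batch = 1124 lb; LOI loss = 123.9 lb; yield = 88.97%

Working values appear rounded to 4 significant digits in the printout — each numeric step runs at exact precision in all steps — every reported number takes just one rounding. All derived quantities (the yield, the four compositions, net glass mass, LOI, the totals) are recomputed at full float precision from the weighed amounts per 1000 lb of glass, exactly as printed in either problem or answer.
Oxide-by-oxide targets in 1000 lb glass:
  Li2O: 4.641% × 1000 = 46.41 lb
  SiO2: 77.95% × 1000 = 779.5 lb
  Al2O3: 7.295% × 1000 = 72.95 lb
  CaO: 10.11% × 1000 = 101.1 lb
A balance pass over the oxides, per the reported batch figures, under the basis named above (oxide sums agree with the targets exact up to rounding of places):
  Li2O: 66.00·0.4016 + 261.2·0.07620 = 46.41 lb (target 46.41 lb)
  SiO2: 261.2·0.6366 + 616.3·0.9950 = 779.5 lb (target 779.5 lb)
  Al2O3: 261.2·0.2722 + 616.3·0.003000 = 72.95 lb (target 72.95 lb)
  CaO: 180.4·0.5605 = 101.1 lb (target 101.1 lb)
Glass-mass sanity pass: the batch minus its LOI: 1000 lb (oxide target masses add up to 1000 lb; versus the stated basis of 1000 lb — rounding explains the deltas).
Batch total: Σ batch = 1124 lb; Σ batch·LOI gives LOI loss = 123.9 lb; glass ÷ batch gives a yield of 88.97%.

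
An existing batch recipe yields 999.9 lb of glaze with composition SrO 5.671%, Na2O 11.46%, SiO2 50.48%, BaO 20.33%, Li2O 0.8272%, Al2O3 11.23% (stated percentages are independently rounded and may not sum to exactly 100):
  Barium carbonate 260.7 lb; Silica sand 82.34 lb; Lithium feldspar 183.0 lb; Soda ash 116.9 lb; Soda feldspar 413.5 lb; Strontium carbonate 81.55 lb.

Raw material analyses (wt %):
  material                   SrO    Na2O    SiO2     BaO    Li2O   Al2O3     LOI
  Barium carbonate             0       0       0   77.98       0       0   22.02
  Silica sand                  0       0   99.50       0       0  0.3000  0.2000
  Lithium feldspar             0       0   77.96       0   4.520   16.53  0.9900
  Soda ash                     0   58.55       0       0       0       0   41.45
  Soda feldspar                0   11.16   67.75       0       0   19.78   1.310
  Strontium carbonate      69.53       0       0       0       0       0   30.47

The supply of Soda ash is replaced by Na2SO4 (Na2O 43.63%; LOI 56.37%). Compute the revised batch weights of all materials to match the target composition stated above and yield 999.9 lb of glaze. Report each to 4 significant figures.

The intermediate values appear, with 4-significant-figure rounding, alongside each step — every computation keeps full float precision all the way through — every reported value is rounded just once. The derived quantities (the totals, six oxide percentages, the yield, glass mass, LOI) are computed at exact precision starting from the weights per 999.9 lb of glass, as quoted within problem or answer.
Target masses of each oxide per 999.9 lb glaze:
  SrO: 5.671% × 999.9 = 56.70 lb
  Na2O: 11.46% × 999.9 = 114.6 lb
  SiO2: 50.48% × 999.9 = 504.7 lb
  BaO: 20.33% × 999.9 = 203.3 lb
  Li2O: 0.8272% × 999.9 = 8.271 lb
  Al2O3: 11.23% × 999.9 = 112.3 lb
Checking each oxide sum working from each reported weight, at the basis given (delivered sums recover each target exact up to rounding of places):
  SrO: 81.55·0.6953 = 56.70 lb (target 56.70 lb)
  Na2O: 156.9·0.4363 + 413.5·0.1116 = 114.6 lb (target 114.6 lb)
  SiO2: 82.34·0.9950 + 183.0·0.7796 + 413.5·0.6775 = 504.7 lb (target 504.7 lb)
  BaO: 260.7·0.7798 = 203.3 lb (target 203.3 lb)
  Li2O: 183.0·0.04520 = 8.272 lb (target 8.271 lb)
  Al2O3: 82.34·0.003000 + 183.0·0.1653 + 413.5·0.1978 = 112.3 lb (target 112.3 lb)
Mass balance on the glass: total charge less LOI = 999.9 lb (targets for the oxides total 999.9 lb; stated basis 999.9 lb — rounding explains the deltas).
Total batch = Σ batch = 1178 lb; loss to ignition Σ batch·LOI = 178.1 lb; yield: glass divided by total = 84.88%.

Revised batch per 999.9 lb glaze:
  Barium carbonate: 260.7 lb
  Silica sand: 82.34 lb
  Lithium feldspar: 183.0 lb
  Na2SO4: 156.9 lb
  Soda feldspar: 413.5 lb
  Strontium carbonate: 81.55 lb
Total batch = 1178 lb; LOI loss = 178.1 lb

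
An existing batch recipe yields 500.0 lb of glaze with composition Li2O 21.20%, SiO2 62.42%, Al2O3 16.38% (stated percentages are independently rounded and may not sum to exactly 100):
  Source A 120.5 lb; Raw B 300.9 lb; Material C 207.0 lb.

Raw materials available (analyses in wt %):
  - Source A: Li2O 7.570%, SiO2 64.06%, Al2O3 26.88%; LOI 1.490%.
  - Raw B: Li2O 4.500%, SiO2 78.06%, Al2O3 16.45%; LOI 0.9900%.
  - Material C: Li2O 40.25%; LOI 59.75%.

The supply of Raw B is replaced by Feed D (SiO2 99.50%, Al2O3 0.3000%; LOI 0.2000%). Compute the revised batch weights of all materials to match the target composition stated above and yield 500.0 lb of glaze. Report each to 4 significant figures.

Revised batch per 500.0 lb glaze:
  Source A: 303.4 lb
  Feed D: 118.4 lb
  Material C: 206.3 lb
Total batch = 628.1 lb; LOI loss = 128.0 lb

Rounding to four significant digits applies to every mid-chain value as shown — each numeric step carries full precision through the solve; each reported figure carries a single rounding; the derived quantities, including three oxide percentages, LOI, the yield, glass mass, the totals, are computed using the weight values for 500.0 lb of glass at full precision, as set out in the question or the answer.
Target masses of each oxide per 500.0 lb glaze:
  Li2O: 21.20% × 500.0 = 106.0 lb
  SiO2: 62.42% × 500.0 = 312.1 lb
  Al2O3: 16.38% × 500.0 = 81.90 lb
Mass-balance tally per oxide on the weights just shown, versus the basis set out (sum by sum, the targets are met exact up to rounding of places):
  Li2O: 303.4·0.07570 + 206.3·0.4025 = 106.0 lb (target 106.0 lb)
  SiO2: 303.4·0.6406 + 118.4·0.9950 = 312.2 lb (target 312.1 lb)
  Al2O3: 303.4·0.2688 + 118.4·0.003000 = 81.91 lb (target 81.90 lb)
Auditing the glass mass value: total batch − LOI = 500.1 lb (per-oxide target masses sum to 500.0 lb; with the basis standing at 500.0 lb — any gap is answer rounding).
Whole-batch sum: Σ batch = 628.1 lb; Σ batch·LOI gives LOI loss = 128.0 lb; yield = glass ÷ total batch = 79.62%.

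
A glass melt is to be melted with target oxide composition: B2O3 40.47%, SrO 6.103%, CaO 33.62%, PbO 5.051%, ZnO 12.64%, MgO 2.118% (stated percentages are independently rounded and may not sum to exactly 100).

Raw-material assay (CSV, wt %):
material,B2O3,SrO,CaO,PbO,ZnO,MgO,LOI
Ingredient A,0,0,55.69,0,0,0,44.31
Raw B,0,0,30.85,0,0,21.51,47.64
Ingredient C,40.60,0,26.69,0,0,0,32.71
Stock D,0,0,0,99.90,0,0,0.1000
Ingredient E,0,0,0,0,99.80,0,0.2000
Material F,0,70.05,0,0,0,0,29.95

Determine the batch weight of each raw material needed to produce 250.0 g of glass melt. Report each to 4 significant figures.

Working values are printed, rounded to 4 significant digits, alongside each step; all internal work holds full float precision from start to finish. Every reported result sees exactly one rounding; all derived quantities are rebuilt using the weight values at 250.0 g of glass at exact precision (yield, the six compositions, the totals, glass mass, ignition loss) as they appear in problem or answer.
Target oxide masses per 250.0 g glass melt:
  B2O3: 40.47% × 250.0 = 101.2 g
  SrO: 6.103% × 250.0 = 15.26 g
  CaO: 33.62% × 250.0 = 84.05 g
  PbO: 5.051% × 250.0 = 12.63 g
  ZnO: 12.64% × 250.0 = 31.60 g
  MgO: 2.118% × 250.0 = 5.295 g
Checking each oxide sum with the batch weights as given, on the stated basis (every target is met by its sum once rounding is allowed for):
  B2O3: 249.2·0.4060 = 101.2 g (target 101.2 g)
  SrO: 21.78·0.7005 = 15.26 g (target 15.26 g)
  CaO: 17.86·0.5569 + 24.62·0.3085 + 249.2·0.2669 = 84.05 g (target 84.05 g)
  PbO: 12.64·0.9990 = 12.63 g (target 12.63 g)
  ZnO: 31.66·0.9980 = 31.60 g (target 31.60 g)
  MgO: 24.62·0.2151 = 5.296 g (target 5.295 g)
Glass-mass sanity pass: total batch − LOI = 250.0 g (targets for the oxides total 250.0 g; the stated basis being 250.0 g — any gap is answer rounding).
Batch grand total — Σ batch = 357.8 g; the LOI term Σ batch·LOI equals 107.8 g; the yield ratio, glass ÷ batch: 69.88%.

Batch per 250.0 g glass melt:
  Ingredient A: 17.86 g
  Raw B: 24.62 g
  Ingredient C: 249.2 g
  Stock D: 12.64 g
  Ingredient E: 31.66 g
  Material F: 21.78 g
Total batch = 357.8 g; LOI loss = 107.8 g; yield = 69.88%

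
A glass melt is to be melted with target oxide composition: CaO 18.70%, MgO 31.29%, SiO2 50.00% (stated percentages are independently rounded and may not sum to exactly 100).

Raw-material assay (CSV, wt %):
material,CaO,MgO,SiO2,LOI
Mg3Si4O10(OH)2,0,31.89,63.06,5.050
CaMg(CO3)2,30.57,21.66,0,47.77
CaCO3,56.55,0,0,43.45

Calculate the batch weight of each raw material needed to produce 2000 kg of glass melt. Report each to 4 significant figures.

Batch per 2000 kg glass melt:
  Mg3Si4O10(OH)2: 1586 kg
  CaMg(CO3)2: 554.4 kg
  CaCO3: 361.6 kg
Total batch = 2502 kg; LOI loss = 502.0 kg; yield = 79.93%

The working math runs at full float precision in all steps. Values along the way appear (rounded to 4 significant figures) in the working. Each reported value undergoes a single rounding. Derived quantities (totals, three oxide percentages, glass mass, yield, LOI) are recomputed at full float precision from the batch weights at 2000 kg of glass as they appear in the question or the answer.
The oxide mass targets at 2000 kg glass melt:
  CaO: 18.70% × 2000 = 374.0 kg
  MgO: 31.29% × 2000 = 625.8 kg
  SiO2: 50.00% × 2000 = 1000 kg
Verifying the oxide balance applying the batch weights above, relative to the basis at hand (each sum matches its target mass exact up to rounding of places):
  CaO: 554.4·0.3057 + 361.6·0.5655 = 374.0 kg (target 374.0 kg)
  MgO: 1586·0.3189 + 554.4·0.2166 = 625.9 kg (target 625.8 kg)
  SiO2: 1586·0.6306 = 1000 kg (target 1000 kg)
Glass-mass closure: whole batch net of LOI = 2000 kg (the targets, summed, come to 2000 kg; against the stated basis, 2000 kg — rounding explains the deltas).
Batch grand total — Σ batch = 2502 kg; loss to ignition Σ batch·LOI = 502.0 kg; the yield ratio, glass ÷ batch: 79.93%.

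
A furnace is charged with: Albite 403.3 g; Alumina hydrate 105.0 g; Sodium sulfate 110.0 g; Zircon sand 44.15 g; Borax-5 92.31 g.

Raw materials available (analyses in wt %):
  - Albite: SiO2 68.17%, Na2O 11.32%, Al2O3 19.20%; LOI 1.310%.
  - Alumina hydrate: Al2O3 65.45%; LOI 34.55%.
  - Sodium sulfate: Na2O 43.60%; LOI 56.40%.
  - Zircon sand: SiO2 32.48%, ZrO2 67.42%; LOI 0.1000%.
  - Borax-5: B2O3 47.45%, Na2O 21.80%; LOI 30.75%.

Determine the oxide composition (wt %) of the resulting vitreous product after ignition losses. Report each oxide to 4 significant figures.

Each numeric step carries exact precision in all steps. Rounding to 4 significant figures applies to every in-between result as shown. Every reported figure receives exactly one rounding. The derived quantities (yield, five oxide percentages, LOI, totals, glass mass) are recomputed in full float precision starting from the weights on 622.7 g of glass, as given in the question or the answer.
Delivered oxide masses:
  B2O3: 92.31·0.4745 = 43.80 g
  SiO2: 403.3·0.6817 + 44.15·0.3248 = 289.3 g
  ZrO2: 44.15·0.6742 = 29.77 g
  Na2O: 403.3·0.1132 + 110.0·0.4360 + 92.31·0.2180 = 113.7 g
  Al2O3: 403.3·0.1920 + 105.0·0.6545 = 146.2 g
LOI: 403.3·0.01310 + 105.0·0.3455 + 110.0·0.5640 + 44.15·0.001000 + 92.31·0.3075 = 132.0 g
batch − LOI leaves glass = 754.8 − 132.0 = 622.7 g (consistent with Σ oxide mass)
percent by weight: oxide/glass ×100

Glass mass = 622.7 g (batch 754.8 − LOI 132.0).
Composition: B2O3 7.034%, SiO2 46.45%, ZrO2 4.780%, Na2O 18.26%, Al2O3 23.47%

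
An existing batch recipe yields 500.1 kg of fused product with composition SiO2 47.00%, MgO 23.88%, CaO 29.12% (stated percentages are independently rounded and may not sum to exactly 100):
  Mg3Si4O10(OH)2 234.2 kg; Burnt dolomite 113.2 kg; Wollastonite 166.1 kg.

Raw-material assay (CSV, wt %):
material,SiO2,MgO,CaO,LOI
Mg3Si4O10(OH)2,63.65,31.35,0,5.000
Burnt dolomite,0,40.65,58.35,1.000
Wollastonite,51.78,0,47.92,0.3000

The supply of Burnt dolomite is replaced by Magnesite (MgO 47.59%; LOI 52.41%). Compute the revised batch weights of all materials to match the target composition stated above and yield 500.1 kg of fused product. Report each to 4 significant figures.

In-progress results are shown, rounded to 4 significant digits, within the worked lines; all internal work maintains full precision at every stage; exactly one rounding lands on each reported value — the derived quantities, which include LOI, totals, net glass mass, the yield, the three compositions, are computed at full precision, as written in the question or the answer, starting from the weights per 500.1 kg of glass.
Oxide mass targets, per 500.1 kg fused product:
  SiO2: 47.00% × 500.1 = 235.0 kg
  MgO: 23.88% × 500.1 = 119.4 kg
  CaO: 29.12% × 500.1 = 145.6 kg
Per-oxide balance check working from each reported weight, per the basis as stated (each sum matches its target mass modulo rounding of the values):
  SiO2: 122.1·0.6365 + 303.9·0.5178 = 235.1 kg (target 235.0 kg)
  MgO: 122.1·0.3135 + 170.5·0.4759 = 119.4 kg (target 119.4 kg)
  CaO: 303.9·0.4792 = 145.6 kg (target 145.6 kg)
Auditing the glass mass value: Σ batch − LOI loss = 500.1 kg (the targets, summed, come to 500.1 kg; the stated basis being 500.1 kg — differing by rounding only).
Batch total: Σ batch = 596.5 kg; LOI removed, Σ of batch·LOI: 96.38 kg; yield = glass ÷ total batch = 83.84%.

Revised batch per 500.1 kg fused product:
  Mg3Si4O10(OH)2: 122.1 kg
  Magnesite: 170.5 kg
  Wollastonite: 303.9 kg
Total batch = 596.5 kg; LOI loss = 96.38 kg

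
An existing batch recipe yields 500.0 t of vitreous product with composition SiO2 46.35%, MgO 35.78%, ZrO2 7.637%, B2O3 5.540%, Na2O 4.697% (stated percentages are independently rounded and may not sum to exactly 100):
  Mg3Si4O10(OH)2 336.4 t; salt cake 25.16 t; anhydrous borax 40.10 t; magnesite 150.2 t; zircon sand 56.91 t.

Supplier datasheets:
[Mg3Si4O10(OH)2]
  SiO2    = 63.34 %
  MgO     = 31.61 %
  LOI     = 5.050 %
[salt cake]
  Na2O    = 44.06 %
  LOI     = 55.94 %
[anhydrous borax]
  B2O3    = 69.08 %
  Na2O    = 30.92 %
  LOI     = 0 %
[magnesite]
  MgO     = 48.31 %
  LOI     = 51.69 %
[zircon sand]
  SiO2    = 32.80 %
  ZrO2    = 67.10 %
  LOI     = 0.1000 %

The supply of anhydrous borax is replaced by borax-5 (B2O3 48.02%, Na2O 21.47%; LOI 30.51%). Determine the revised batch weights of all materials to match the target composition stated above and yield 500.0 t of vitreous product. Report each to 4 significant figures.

Revised batch per 500.0 t vitreous product:
  Mg3Si4O10(OH)2: 336.4 t
  salt cake: 25.19 t
  borax-5: 57.68 t
  magnesite: 150.2 t
  zircon sand: 56.91 t
Total batch = 626.4 t; LOI loss = 126.4 t

In-progress results are shown (rounded to four significant figures) within the worked lines. All internal work keeps exact precision at all times; a single rounding completes every reported value; the derived quantities are carried at full float precision (ignition loss, net glass mass, the five compositions, the totals, yield) from the weighed amounts on 500.0 t of glass, as given in the problem or the answer.
Oxide mass targets, per 500.0 t vitreous product:
  SiO2: 46.35% × 500.0 = 231.8 t
  MgO: 35.78% × 500.0 = 178.9 t
  ZrO2: 7.637% × 500.0 = 38.18 t
  B2O3: 5.540% × 500.0 = 27.70 t
  Na2O: 4.697% × 500.0 = 23.48 t
Per-oxide balance check on the weights just shown, relative to the basis at hand (delivered sums recover each target inside rounding margins):
  SiO2: 336.4·0.6334 + 56.91·0.3280 = 231.7 t (target 231.8 t)
  MgO: 336.4·0.3161 + 150.2·0.4831 = 178.9 t (target 178.9 t)
  ZrO2: 56.91·0.6710 = 38.19 t (target 38.18 t)
  B2O3: 57.68·0.4802 = 27.70 t (target 27.70 t)
  Na2O: 25.19·0.4406 + 57.68·0.2147 = 23.48 t (target 23.48 t)
Glass-mass sanity pass: batch Σ − ignition loss = 500.0 t (targets for the oxides total 500.0 t; with the basis standing at 500.0 t — differing by rounding only).
Total batch = Σ batch = 626.4 t; LOI removed, Σ of batch·LOI: 126.4 t; as yield: glass ÷ batch → 79.82%.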